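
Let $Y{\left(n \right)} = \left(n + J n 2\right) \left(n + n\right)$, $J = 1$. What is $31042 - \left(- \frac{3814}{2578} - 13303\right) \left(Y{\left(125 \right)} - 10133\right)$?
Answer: $\frac{1434027580596}{1289} \approx 1.1125 \cdot 10^{9}$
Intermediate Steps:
$Y{\left(n \right)} = 6 n^{2}$ ($Y{\left(n \right)} = \left(n + 1 n 2\right) \left(n + n\right) = \left(n + n 2\right) 2 n = \left(n + 2 n\right) 2 n = 3 n 2 n = 6 n^{2}$)
$31042 - \left(- \frac{3814}{2578} - 13303\right) \left(Y{\left(125 \right)} - 10133\right) = 31042 - \left(- \frac{3814}{2578} - 13303\right) \left(6 \cdot 125^{2} - 10133\right) = 31042 - \left(\left(-3814\right) \frac{1}{2578} - 13303\right) \left(6 \cdot 15625 - 10133\right) = 31042 - \left(- \frac{1907}{1289} - 13303\right) \left(93750 - 10133\right) = 31042 - \left(- \frac{17149474}{1289}\right) 83617 = 31042 - - \frac{1433987567458}{1289} = 31042 + \frac{1433987567458}{1289} = \frac{1434027580596}{1289}$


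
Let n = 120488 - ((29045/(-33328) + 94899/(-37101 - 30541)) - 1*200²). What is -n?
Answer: -180902436716425/1127186288 ≈ -1.6049e+5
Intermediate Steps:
n = 180902436716425/1127186288 (n = 120488 - ((29045*(-1/33328) + 94899/(-67642)) - 1*40000) = 120488 - ((-29045/33328 + 94899*(-1/67642)) - 40000) = 120488 - ((-29045/33328 - 94899/67642) - 40000) = 120488 - (-2563727881/1127186288 - 40000) = 120488 - 1*(-45090015247881/1127186288) = 120488 + 45090015247881/1127186288 = 180902436716425/1127186288 ≈ 1.6049e+5)
-n = -1*180902436716425/1127186288 = -180902436716425/1127186288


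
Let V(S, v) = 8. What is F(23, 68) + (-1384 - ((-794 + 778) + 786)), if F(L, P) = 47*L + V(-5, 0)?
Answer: -1065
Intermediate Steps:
F(L, P) = 8 + 47*L (F(L, P) = 47*L + 8 = 8 + 47*L)
F(23, 68) + (-1384 - ((-794 + 778) + 786)) = (8 + 47*23) + (-1384 - ((-794 + 778) + 786)) = (8 + 1081) + (-1384 - (-16 + 786)) = 1089 + (-1384 - 1*770) = 1089 + (-1384 - 770) = 1089 - 2154 = -1065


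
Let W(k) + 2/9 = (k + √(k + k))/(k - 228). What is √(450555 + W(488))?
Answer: √(17132416795 + 585*√61)/195 ≈ 671.24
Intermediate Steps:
W(k) = -2/9 + (k + √2*√k)/(-228 + k) (W(k) = -2/9 + (k + √(k + k))/(k - 228) = -2/9 + (k + √(2*k))/(-228 + k) = -2/9 + (k + √2*√k)/(-228 + k))
√(450555 + W(488)) = √(450555 + (456 + 7*488 + 9*√2*√488)/(9*(-228 + 488))) = √(450555 + (⅑)*(456 + 3416 + 9*√2*(2*√122))/260) = √(450555 + (⅑)*(1/260)*(456 + 3416 + 36*√61)) = √(450555 + (⅑)*(1/260)*(3872 + 36*√61)) = √(450555 + (968/585 + √61/65)) = √(263575643/585 + √61/65)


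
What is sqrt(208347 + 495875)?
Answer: sqrt(704222) ≈ 839.18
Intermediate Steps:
sqrt(208347 + 495875) = sqrt(704222)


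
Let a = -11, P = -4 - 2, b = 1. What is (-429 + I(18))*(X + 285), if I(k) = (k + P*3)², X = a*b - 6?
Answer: -114972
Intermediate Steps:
P = -6
X = -17 (X = -11*1 - 6 = -11 - 6 = -17)
I(k) = (-18 + k)² (I(k) = (k - 6*3)² = (k - 18)² = (-18 + k)²)
(-429 + I(18))*(X + 285) = (-429 + (-18 + 18)²)*(-17 + 285) = (-429 + 0²)*268 = (-429 + 0)*268 = -429*268 = -114972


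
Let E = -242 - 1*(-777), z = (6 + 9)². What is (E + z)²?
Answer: 577600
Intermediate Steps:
z = 225 (z = 15² = 225)
E = 535 (E = -242 + 777 = 535)
(E + z)² = (535 + 225)² = 760² = 577600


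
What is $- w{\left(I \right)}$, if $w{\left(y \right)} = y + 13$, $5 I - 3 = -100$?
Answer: $\frac{32}{5} \approx 6.4$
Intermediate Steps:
$I = - \frac{97}{5}$ ($I = \frac{3}{5} + \frac{1}{5} \left(-100\right) = \frac{3}{5} - 20 = - \frac{97}{5} \approx -19.4$)
$w{\left(y \right)} = 13 + y$
$- w{\left(I \right)} = - (13 - \frac{97}{5}) = \left(-1\right) \left(- \frac{32}{5}\right) = \frac{32}{5}$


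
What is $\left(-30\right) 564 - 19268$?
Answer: $-36188$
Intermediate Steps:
$\left(-30\right) 564 - 19268 = -16920 - 19268 = -36188$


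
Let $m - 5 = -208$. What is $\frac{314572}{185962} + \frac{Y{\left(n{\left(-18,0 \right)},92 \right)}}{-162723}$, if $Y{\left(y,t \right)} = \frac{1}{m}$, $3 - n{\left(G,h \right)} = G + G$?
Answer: $\frac{106032493835}{62682038661} \approx 1.6916$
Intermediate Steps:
$m = -203$ ($m = 5 - 208 = -203$)
$n{\left(G,h \right)} = 3 - 2 G$ ($n{\left(G,h \right)} = 3 - \left(G + G\right) = 3 - 2 G$)
$Y{\left(y,t \right)} = - \frac{1}{203}$ ($Y{\left(y,t \right)} = \frac{1}{-203} = - \frac{1}{203}$)
$\frac{314572}{185962} + \frac{Y{\left(n{\left(-18,0 \right)},92 \right)}}{-162723} = \frac{314572}{185962} - \frac{1}{203 \left(-162723\right)} = 314572 \cdot \frac{1}{185962} - - \frac{1}{33032769} = \frac{157286}{92981} + \frac{1}{33032769} = \frac{106032493835}{62682038661}$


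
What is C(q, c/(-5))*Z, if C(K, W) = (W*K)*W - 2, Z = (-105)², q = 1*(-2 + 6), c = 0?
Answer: -22050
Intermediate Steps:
q = 4 (q = 1*4 = 4)
Z = 11025
C(K, W) = -2 + K*W² (C(K, W) = (K*W)*W - 2 = K*W² - 2 = -2 + K*W²)
C(q, c/(-5))*Z = (-2 + 4*(0/(-5))²)*11025 = (-2 + 4*(0*(-⅕))²)*11025 = (-2 + 4*0²)*11025 = (-2 + 4*0)*11025 = (-2 + 0)*11025 = -2*11025 = -22050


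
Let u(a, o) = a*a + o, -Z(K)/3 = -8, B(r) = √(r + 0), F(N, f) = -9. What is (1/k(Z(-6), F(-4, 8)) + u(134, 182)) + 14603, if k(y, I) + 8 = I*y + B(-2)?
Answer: 821438837/25089 - I*√2/50178 ≈ 32741.0 - 2.8184e-5*I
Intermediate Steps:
B(r) = √r
Z(K) = 24 (Z(K) = -3*(-8) = 24)
k(y, I) = -8 + I*√2 + I*y (k(y, I) = -8 + (I*y + √(-2)) = -8 + (I*y + I*√2) = -8 + (I*√2 + I*y) = -8 + I*√2 + I*y)
u(a, o) = o + a² (u(a, o) = a² + o = o + a²)
(1/k(Z(-6), F(-4, 8)) + u(134, 182)) + 14603 = (1/(-8 + I*√2 - 9*24) + (182 + 134²)) + 14603 = (1/(-8 + I*√2 - 216) + (182 + 17956)) + 14603 = (1/(-224 + I*√2) + 18138) + 14603 = (18138 + 1/(-224 + I*√2)) + 14603 = 32741 + 1/(-224 + I*√2)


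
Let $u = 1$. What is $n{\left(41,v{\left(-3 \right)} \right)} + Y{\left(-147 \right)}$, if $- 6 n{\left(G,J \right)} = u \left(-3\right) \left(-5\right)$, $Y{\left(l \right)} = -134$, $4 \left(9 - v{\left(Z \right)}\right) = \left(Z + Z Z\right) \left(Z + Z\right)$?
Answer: $- \frac{273}{2} \approx -136.5$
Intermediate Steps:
$v{\left(Z \right)} = 9 - \frac{Z \left(Z + Z^{2}\right)}{2}$ ($v{\left(Z \right)} = 9 - \frac{\left(Z + Z Z\right) \left(Z + Z\right)}{4} = 9 - \frac{\left(Z + Z^{2}\right) 2 Z}{4} = 9 - \frac{2 Z \left(Z + Z^{2}\right)}{4} = 9 - \frac{Z \left(Z + Z^{2}\right)}{2}$)
$n{\left(G,J \right)} = - \frac{5}{2}$ ($n{\left(G,J \right)} = - \frac{1 \left(-3\right) \left(-5\right)}{6} = - \frac{\left(-3\right) \left(-5\right)}{6} = \left(- \frac{1}{6}\right) 15 = - \frac{5}{2}$)
$n{\left(41,v{\left(-3 \right)} \right)} + Y{\left(-147 \right)} = - \frac{5}{2} - 134 = - \frac{273}{2}$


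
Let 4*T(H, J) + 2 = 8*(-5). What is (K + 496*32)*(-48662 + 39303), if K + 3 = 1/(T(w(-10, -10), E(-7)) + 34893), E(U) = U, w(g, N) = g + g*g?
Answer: -10361356265533/69765 ≈ -1.4852e+8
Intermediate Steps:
w(g, N) = g + g²
T(H, J) = -21/2 (T(H, J) = -½ + (8*(-5))/4 = -½ + (¼)*(-40) = -½ - 10 = -21/2)
K = -209293/69765 (K = -3 + 1/(-21/2 + 34893) = -3 + 1/(69765/2) = -3 + 2/69765 = -209293/69765 ≈ -3.0000)
(K + 496*32)*(-48662 + 39303) = (-209293/69765 + 496*32)*(-48662 + 39303) = (-209293/69765 + 15872)*(-9359) = (1107100787/69765)*(-9359) = -10361356265533/69765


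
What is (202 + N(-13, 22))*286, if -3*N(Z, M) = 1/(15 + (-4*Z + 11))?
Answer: 519937/9 ≈ 57771.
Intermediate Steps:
N(Z, M) = -1/(3*(26 - 4*Z)) (N(Z, M) = -1/(3*(15 + (-4*Z + 11))) = -1/(3*(15 + (11 - 4*Z))) = -1/(3*(26 - 4*Z)))
(202 + N(-13, 22))*286 = (202 + 1/(6*(-13 + 2*(-13))))*286 = (202 + 1/(6*(-13 - 26)))*286 = (202 + (⅙)/(-39))*286 = (202 + (⅙)*(-1/39))*286 = (202 - 1/234)*286 = (47267/234)*286 = 519937/9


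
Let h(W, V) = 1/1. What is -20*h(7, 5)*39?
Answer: -780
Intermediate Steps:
h(W, V) = 1
-20*h(7, 5)*39 = -20*1*39 = -20*39 = -780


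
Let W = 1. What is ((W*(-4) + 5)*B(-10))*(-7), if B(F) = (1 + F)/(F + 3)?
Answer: -9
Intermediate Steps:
B(F) = (1 + F)/(3 + F)
((W*(-4) + 5)*B(-10))*(-7) = ((1*(-4) + 5)*((1 - 10)/(3 - 10)))*(-7) = ((-4 + 5)*(-9/(-7)))*(-7) = (1*(-1/7*(-9)))*(-7) = (1*(9/7))*(-7) = (9/7)*(-7) = -9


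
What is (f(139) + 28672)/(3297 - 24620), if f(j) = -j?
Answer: -28533/21323 ≈ -1.3381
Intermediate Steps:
(f(139) + 28672)/(3297 - 24620) = (-1*139 + 28672)/(3297 - 24620) = (-139 + 28672)/(-21323) = 28533*(-1/21323) = -28533/21323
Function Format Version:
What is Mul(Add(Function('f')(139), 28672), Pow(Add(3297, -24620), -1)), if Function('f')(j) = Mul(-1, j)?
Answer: Rational(-28533, 21323) ≈ -1.3381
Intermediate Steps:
Mul(Add(Function('f')(139), 28672), Pow(Add(3297, -24620), -1)) = Mul(Add(Mul(-1, 139), 28672), Pow(Add(3297, -24620), -1)) = Mul(Add(-139, 28672), Pow(-21323, -1)) = Mul(28533, Rational(-1, 21323)) = Rational(-28533, 21323)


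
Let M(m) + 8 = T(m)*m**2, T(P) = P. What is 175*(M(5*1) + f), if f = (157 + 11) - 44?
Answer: 42175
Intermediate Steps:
M(m) = -8 + m**3 (M(m) = -8 + m*m**2 = -8 + m**3)
f = 124 (f = 168 - 44 = 124)
175*(M(5*1) + f) = 175*((-8 + (5*1)**3) + 124) = 175*((-8 + 5**3) + 124) = 175*((-8 + 125) + 124) = 175*(117 + 124) = 175*241 = 42175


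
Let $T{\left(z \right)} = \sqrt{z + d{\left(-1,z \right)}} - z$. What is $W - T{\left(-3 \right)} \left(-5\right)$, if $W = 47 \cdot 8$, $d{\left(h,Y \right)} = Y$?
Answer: $391 + 5 i \sqrt{6} \approx 391.0 + 12.247 i$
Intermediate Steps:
$W = 376$
$T{\left(z \right)} = - z + \sqrt{2} \sqrt{z}$ ($T{\left(z \right)} = \sqrt{z + z} - z = \sqrt{2 z} - z = \sqrt{2} \sqrt{z} - z = - z + \sqrt{2} \sqrt{z}$)
$W - T{\left(-3 \right)} \left(-5\right) = 376 - \left(\left(-1\right) \left(-3\right) + \sqrt{2} \sqrt{-3}\right) \left(-5\right) = 376 - \left(3 + \sqrt{2} i \sqrt{3}\right) \left(-5\right) = 376 - \left(3 + i \sqrt{6}\right) \left(-5\right) = 376 - \left(-15 - 5 i \sqrt{6}\right) = 376 + \left(15 + 5 i \sqrt{6}\right) = 391 + 5 i \sqrt{6}$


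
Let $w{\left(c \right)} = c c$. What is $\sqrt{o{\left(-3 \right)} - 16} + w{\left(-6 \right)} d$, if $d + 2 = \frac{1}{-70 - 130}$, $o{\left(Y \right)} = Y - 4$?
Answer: $- \frac{3609}{50} + i \sqrt{23} \approx -72.18 + 4.7958 i$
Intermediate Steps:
$o{\left(Y \right)} = -4 + Y$
$w{\left(c \right)} = c^{2}$
$d = - \frac{401}{200}$ ($d = -2 + \frac{1}{-70 - 130} = -2 + \frac{1}{-200} = -2 - \frac{1}{200} = - \frac{401}{200} \approx -2.005$)
$\sqrt{o{\left(-3 \right)} - 16} + w{\left(-6 \right)} d = \sqrt{\left(-4 - 3\right) - 16} + \left(-6\right)^{2} \left(- \frac{401}{200}\right) = \sqrt{-7 - 16} + 36 \left(- \frac{401}{200}\right) = \sqrt{-23} - \frac{3609}{50} = i \sqrt{23} - \frac{3609}{50} = - \frac{3609}{50} + i \sqrt{23}$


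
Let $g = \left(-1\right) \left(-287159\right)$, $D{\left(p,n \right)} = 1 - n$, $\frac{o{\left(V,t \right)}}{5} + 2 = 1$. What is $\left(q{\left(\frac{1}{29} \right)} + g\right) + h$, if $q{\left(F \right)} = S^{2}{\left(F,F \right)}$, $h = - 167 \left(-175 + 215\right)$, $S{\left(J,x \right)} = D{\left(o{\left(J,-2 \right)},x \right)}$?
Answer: $\frac{235883623}{841} \approx 2.8048 \cdot 10^{5}$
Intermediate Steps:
$o{\left(V,t \right)} = -5$ ($o{\left(V,t \right)} = -10 + 5 \cdot 1 = -10 + 5 = -5$)
$S{\left(J,x \right)} = 1 - x$
$h = -6680$ ($h = \left(-167\right) 40 = -6680$)
$g = 287159$
$q{\left(F \right)} = \left(1 - F\right)^{2}$
$\left(q{\left(\frac{1}{29} \right)} + g\right) + h = \left(\left(-1 + \frac{1}{29}\right)^{2} + 287159\right) - 6680 = \left(\left(- \frac{28}{29}\right)^{2} + 287159\right) - 6680 = \left(\frac{784}{841} + 287159\right) - 6680 = \frac{241501503}{841} - 6680 = \frac{235883623}{841}$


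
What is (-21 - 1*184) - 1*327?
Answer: -532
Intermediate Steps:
(-21 - 1*184) - 1*327 = (-21 - 184) - 327 = -205 - 327 = -532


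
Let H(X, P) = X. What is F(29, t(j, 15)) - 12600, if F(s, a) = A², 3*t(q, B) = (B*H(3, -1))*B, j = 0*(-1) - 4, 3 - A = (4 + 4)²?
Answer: -8879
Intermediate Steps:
A = -61 (A = 3 - (4 + 4)² = 3 - 1*8² = 3 - 1*64 = 3 - 64 = -61)
j = -4 (j = 0 - 4 = -4)
t(q, B) = B² (t(q, B) = ((B*3)*B)/3 = ((3*B)*B)/3 = (3*B²)/3 = B²)
F(s, a) = 3721 (F(s, a) = (-61)² = 3721)
F(29, t(j, 15)) - 12600 = 3721 - 12600 = -8879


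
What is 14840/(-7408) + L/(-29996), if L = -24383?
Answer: -16531961/13888148 ≈ -1.1904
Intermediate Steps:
14840/(-7408) + L/(-29996) = 14840/(-7408) - 24383/(-29996) = 14840*(-1/7408) - 24383*(-1/29996) = -1855/926 + 24383/29996 = -16531961/13888148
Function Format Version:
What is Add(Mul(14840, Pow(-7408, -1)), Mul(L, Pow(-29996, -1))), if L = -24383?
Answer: Rational(-16531961, 13888148) ≈ -1.1904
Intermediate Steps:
Add(Mul(14840, Pow(-7408, -1)), Mul(L, Pow(-29996, -1))) = Add(Mul(14840, Pow(-7408, -1)), Mul(-24383, Pow(-29996, -1))) = Add(Mul(14840, Rational(-1, 7408)), Mul(-24383, Rational(-1, 29996))) = Add(Rational(-1855, 926), Rational(24383, 29996)) = Rational(-16531961, 13888148)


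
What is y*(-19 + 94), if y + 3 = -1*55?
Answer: -4350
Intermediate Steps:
y = -58 (y = -3 - 1*55 = -3 - 55 = -58)
y*(-19 + 94) = -58*(-19 + 94) = -58*75 = -4350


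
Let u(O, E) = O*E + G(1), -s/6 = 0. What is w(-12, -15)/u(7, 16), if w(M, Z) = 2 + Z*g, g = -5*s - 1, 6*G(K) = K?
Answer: 102/673 ≈ 0.15156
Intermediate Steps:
s = 0 (s = -6*0 = 0)
G(K) = K/6
g = -1 (g = -5*0 - 1 = 0 - 1 = -1)
w(M, Z) = 2 - Z (w(M, Z) = 2 + Z*(-1) = 2 - Z)
u(O, E) = ⅙ + E*O (u(O, E) = O*E + (⅙)*1 = E*O + ⅙ = ⅙ + E*O)
w(-12, -15)/u(7, 16) = (2 - 1*(-15))/(⅙ + 16*7) = (2 + 15)/(⅙ + 112) = 17/(673/6) = 17*(6/673) = 102/673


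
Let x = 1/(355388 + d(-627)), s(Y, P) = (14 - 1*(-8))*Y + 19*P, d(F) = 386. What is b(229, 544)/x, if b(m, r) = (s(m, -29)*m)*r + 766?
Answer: 198868159007172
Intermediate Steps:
s(Y, P) = 19*P + 22*Y (s(Y, P) = (14 + 8)*Y + 19*P = 22*Y + 19*P = 19*P + 22*Y)
x = 1/355774 (x = 1/(355388 + 386) = 1/355774 ≈ 2.8108e-6)
b(m, r) = 766 + m*r*(-551 + 22*m) (b(m, r) = ((19*(-29) + 22*m)*m)*r + 766 = ((-551 + 22*m)*m)*r + 766 = (m*(-551 + 22*m))*r + 766 = m*r*(-551 + 22*m) + 766 = 766 + m*r*(-551 + 22*m))
b(229, 544)/x = (766 + 229*544*(-551 + 22*229))/(1/355774) = (766 + 229*544*(-551 + 5038))*355774 = (766 + 229*544*4487)*355774 = (766 + 558972512)*355774 = 558973278*355774 = 198868159007172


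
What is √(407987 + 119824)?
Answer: √527811 ≈ 726.51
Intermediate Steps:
√(407987 + 119824) = √527811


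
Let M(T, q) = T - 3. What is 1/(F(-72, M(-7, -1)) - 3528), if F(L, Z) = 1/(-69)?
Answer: -69/243433 ≈ -0.00028345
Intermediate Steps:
M(T, q) = -3 + T
F(L, Z) = -1/69
1/(F(-72, M(-7, -1)) - 3528) = 1/(-1/69 - 3528) = 1/(-243433/69) = -69/243433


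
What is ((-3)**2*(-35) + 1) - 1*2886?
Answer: -3200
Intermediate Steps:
((-3)**2*(-35) + 1) - 1*2886 = (9*(-35) + 1) - 2886 = (-315 + 1) - 2886 = -314 - 2886 = -3200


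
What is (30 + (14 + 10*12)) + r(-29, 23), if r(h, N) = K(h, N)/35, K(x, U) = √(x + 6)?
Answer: 164 + I*√23/35 ≈ 164.0 + 0.13702*I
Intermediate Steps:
K(x, U) = √(6 + x)
r(h, N) = √(6 + h)/35
(30 + (14 + 10*12)) + r(-29, 23) = (30 + (14 + 10*12)) + √(6 - 29)/35 = (30 + (14 + 120)) + √(-23)/35 = (30 + 134) + (I*√23)/35 = 164 + I*√23/35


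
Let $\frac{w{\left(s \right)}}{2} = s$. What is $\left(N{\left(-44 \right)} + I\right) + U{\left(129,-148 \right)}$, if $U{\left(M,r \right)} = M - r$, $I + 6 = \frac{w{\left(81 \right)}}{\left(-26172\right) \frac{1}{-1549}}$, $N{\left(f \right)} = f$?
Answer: $\frac{343999}{1454} \approx 236.59$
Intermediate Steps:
$w{\left(s \right)} = 2 s$
$I = \frac{5217}{1454}$ ($I = -6 + \frac{2 \cdot 81}{\left(-26172\right) \frac{1}{-1549}} = -6 + \frac{162}{\left(-26172\right) \left(- \frac{1}{1549}\right)} = -6 + \frac{162}{\frac{26172}{1549}} = -6 + 162 \cdot \frac{1549}{26172} = -6 + \frac{13941}{1454} = \frac{5217}{1454} \approx 3.588$)
$\left(N{\left(-44 \right)} + I\right) + U{\left(129,-148 \right)} = \left(-44 + \frac{5217}{1454}\right) + \left(129 - -148\right) = - \frac{58759}{1454} + \left(129 + 148\right) = - \frac{58759}{1454} + 277 = \frac{343999}{1454}$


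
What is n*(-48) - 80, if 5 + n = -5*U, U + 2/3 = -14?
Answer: -3360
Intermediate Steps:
U = -44/3 (U = -⅔ - 14 = -44/3 ≈ -14.667)
n = 205/3 (n = -5 - 5*(-44/3) = -5 + 220/3 = 205/3 ≈ 68.333)
n*(-48) - 80 = (205/3)*(-48) - 80 = -3280 - 80 = -3360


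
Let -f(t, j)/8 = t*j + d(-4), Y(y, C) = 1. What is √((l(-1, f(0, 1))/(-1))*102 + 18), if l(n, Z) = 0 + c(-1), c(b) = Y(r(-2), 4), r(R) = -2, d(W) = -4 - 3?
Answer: 2*I*√21 ≈ 9.1651*I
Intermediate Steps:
d(W) = -7
c(b) = 1
f(t, j) = 56 - 8*j*t (f(t, j) = -8*(t*j - 7) = -8*(j*t - 7) = -8*(-7 + j*t) = 56 - 8*j*t)
l(n, Z) = 1 (l(n, Z) = 0 + 1 = 1)
√((l(-1, f(0, 1))/(-1))*102 + 18) = √((1/(-1))*102 + 18) = √((1*(-1))*102 + 18) = √(-1*102 + 18) = √(-102 + 18) = √(-84) = 2*I*√21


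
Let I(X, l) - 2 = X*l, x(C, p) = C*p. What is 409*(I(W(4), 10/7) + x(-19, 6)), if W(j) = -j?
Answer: -337016/7 ≈ -48145.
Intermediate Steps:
I(X, l) = 2 + X*l
409*(I(W(4), 10/7) + x(-19, 6)) = 409*((2 + (-1*4)*(10/7)) - 19*6) = 409*((2 - 40/7) - 114) = 409*(-26/7 - 114) = 409*(-824/7) = -337016/7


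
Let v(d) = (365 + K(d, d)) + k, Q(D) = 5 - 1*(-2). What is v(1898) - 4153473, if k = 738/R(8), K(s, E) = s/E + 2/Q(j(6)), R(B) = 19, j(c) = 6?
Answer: -552358027/133 ≈ -4.1531e+6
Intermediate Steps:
Q(D) = 7 (Q(D) = 5 + 2 = 7)
K(s, E) = 2/7 + s/E (K(s, E) = s/E + 2/7 = 2/7 + s/E)
k = 738/19 ≈ 38.842
v(d) = 53882/133 (v(d) = (365 + (2/7 + d/d)) + 738/19 = (365 + (2/7 + 1)) + 738/19 = (365 + 9/7) + 738/19 = 2564/7 + 738/19 = 53882/133)
v(1898) - 4153473 = 53882/133 - 4153473 = -552358027/133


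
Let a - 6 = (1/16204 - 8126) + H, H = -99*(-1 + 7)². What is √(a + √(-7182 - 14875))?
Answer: √(-766965844285 + 65642404*I*√22057)/8102 ≈ 0.68697 + 108.09*I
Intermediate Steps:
H = -3564 (H = -99*6² = -99*36 = -3564)
a = -189327535/16204 (a = 6 + ((1/16204 - 8126) - 3564) = 6 + (-131673703/16204 - 3564) = 6 - 189424759/16204 = -189327535/16204 ≈ -11684.)
√(a + √(-7182 - 14875)) = √(-189327535/16204 + √(-7182 - 14875)) = √(-189327535/16204 + √(-22057)) = √(-189327535/16204 + I*√22057)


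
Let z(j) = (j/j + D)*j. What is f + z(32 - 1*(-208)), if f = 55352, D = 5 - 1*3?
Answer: 56072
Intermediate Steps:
D = 2 (D = 5 - 3 = 2)
z(j) = 3*j (z(j) = (j/j + 2)*j = (1 + 2)*j = 3*j)
f + z(32 - 1*(-208)) = 55352 + 3*(32 - 1*(-208)) = 55352 + 3*(32 + 208) = 55352 + 3*240 = 55352 + 720 = 56072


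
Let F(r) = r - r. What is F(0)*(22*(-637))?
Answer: 0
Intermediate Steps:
F(r) = 0
F(0)*(22*(-637)) = 0*(22*(-637)) = 0*(-14014) = 0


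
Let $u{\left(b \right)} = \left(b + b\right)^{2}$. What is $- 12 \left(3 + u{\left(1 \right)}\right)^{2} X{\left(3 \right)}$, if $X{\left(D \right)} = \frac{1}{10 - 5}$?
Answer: $- \frac{588}{5} \approx -117.6$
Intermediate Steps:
$X{\left(D \right)} = \frac{1}{5}$
$u{\left(b \right)} = 4 b^{2}$ ($u{\left(b \right)} = \left(2 b\right)^{2} = 4 b^{2}$)
$- 12 \left(3 + u{\left(1 \right)}\right)^{2} X{\left(3 \right)} = - 12 \left(3 + 4 \cdot 1^{2}\right)^{2} \cdot \frac{1}{5} = - 12 \left(3 + 4 \cdot 1\right)^{2} \cdot \frac{1}{5} = - 12 \left(3 + 4\right)^{2} \cdot \frac{1}{5} = - 12 \cdot 7^{2} \cdot \frac{1}{5} = \left(-12\right) 49 \cdot \frac{1}{5} = \left(-588\right) \frac{1}{5} = - \frac{588}{5}$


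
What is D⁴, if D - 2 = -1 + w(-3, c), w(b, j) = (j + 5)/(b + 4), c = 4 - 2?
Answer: 4096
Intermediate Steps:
c = 2
w(b, j) = (5 + j)/(4 + b)
D = 8 (D = 2 + (-1 + (5 + 2)/(4 - 3)) = 2 + (-1 + 7/1) = 2 + (-1 + 1*7) = 2 + (-1 + 7) = 2 + 6 = 8)
D⁴ = 8⁴ = 4096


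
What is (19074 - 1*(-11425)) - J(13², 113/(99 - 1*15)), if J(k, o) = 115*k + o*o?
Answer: 78054815/7056 ≈ 11062.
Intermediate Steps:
J(k, o) = o² + 115*k (J(k, o) = 115*k + o² = o² + 115*k)
(19074 - 1*(-11425)) - J(13², 113/(99 - 1*15)) = (19074 - 1*(-11425)) - ((113/(99 - 1*15))² + 115*13²) = (19074 + 11425) - ((113/(99 - 15))² + 115*169) = 30499 - ((113/84)² + 19435) = 30499 - (12769/7056 + 19435) = 30499 - 1*137146129/7056 = 30499 - 137146129/7056 = 78054815/7056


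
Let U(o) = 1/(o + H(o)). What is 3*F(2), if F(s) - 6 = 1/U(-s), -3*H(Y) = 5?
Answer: 7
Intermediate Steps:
H(Y) = -5/3 (H(Y) = -⅓*5 = -5/3)
U(o) = 1/(-5/3 + o) (U(o) = 1/(o - 5/3) = 1/(-5/3 + o))
F(s) = 13/3 - s (F(s) = 6 + 1/(3/(-5 + 3*(-s))) = 6 + 1/(3/(-5 - 3*s)) = 6 + (-5/3 - s) = 13/3 - s)
3*F(2) = 3*(13/3 - 1*2) = 3*(13/3 - 2) = 3*(7/3) = 7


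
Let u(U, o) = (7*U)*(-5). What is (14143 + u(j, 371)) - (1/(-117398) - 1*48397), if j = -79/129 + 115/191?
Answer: 180902329090739/2892569322 ≈ 62540.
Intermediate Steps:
j = -254/24639 (j = -79*1/129 + 115*(1/191) = -79/129 + 115/191 = -254/24639 ≈ -0.010309)
u(U, o) = -35*U
(14143 + u(j, 371)) - (1/(-117398) - 1*48397) = (14143 - 35*(-254/24639)) - (1/(-117398) - 1*48397) = (14143 + 8890/24639) - (-1/117398 - 48397) = 348478267/24639 - 1*(-5681711007/117398) = 348478267/24639 + 5681711007/117398 = 180902329090739/2892569322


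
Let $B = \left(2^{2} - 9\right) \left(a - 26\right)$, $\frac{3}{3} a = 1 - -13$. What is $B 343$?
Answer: $20580$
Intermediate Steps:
$a = 14$ ($a = 1 - -13 = 1 + 13 = 14$)
$B = 60$ ($B = \left(2^{2} - 9\right) \left(14 - 26\right) = \left(4 - 9\right) \left(-12\right) = \left(-5\right) \left(-12\right) = 60$)
$B 343 = 60 \cdot 343 = 20580$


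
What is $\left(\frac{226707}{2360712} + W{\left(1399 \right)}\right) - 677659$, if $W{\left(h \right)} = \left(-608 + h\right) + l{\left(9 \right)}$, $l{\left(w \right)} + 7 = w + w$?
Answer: $- \frac{532621405159}{786904} \approx -6.7686 \cdot 10^{5}$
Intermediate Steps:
$l{\left(w \right)} = -7 + 2 w$ ($l{\left(w \right)} = -7 + \left(w + w\right) = -7 + 2 w$)
$W{\left(h \right)} = -597 + h$ ($W{\left(h \right)} = \left(-608 + h\right) + \left(-7 + 2 \cdot 9\right) = \left(-608 + h\right) + \left(-7 + 18\right) = \left(-608 + h\right) + 11 = -597 + h$)
$\left(\frac{226707}{2360712} + W{\left(1399 \right)}\right) - 677659 = \left(\frac{226707}{2360712} + \left(-597 + 1399\right)\right) - 677659 = \left(226707 \cdot \frac{1}{2360712} + 802\right) - 677659 = \left(\frac{75569}{786904} + 802\right) - 677659 = \frac{631172577}{786904} - 677659 = - \frac{532621405159}{786904}$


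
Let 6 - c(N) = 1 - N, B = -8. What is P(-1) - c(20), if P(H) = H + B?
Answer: -34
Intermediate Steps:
P(H) = -8 + H (P(H) = H - 8 = -8 + H)
c(N) = 5 + N (c(N) = 6 - (1 - N) = 6 + (-1 + N) = 5 + N)
P(-1) - c(20) = (-8 - 1) - (5 + 20) = -9 - 1*25 = -9 - 25 = -34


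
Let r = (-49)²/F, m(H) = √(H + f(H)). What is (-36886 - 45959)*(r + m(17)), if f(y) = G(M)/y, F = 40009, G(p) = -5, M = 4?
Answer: -198910845/40009 - 165690*√1207/17 ≈ -3.4358e+5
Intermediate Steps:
f(y) = -5/y
m(H) = √(H - 5/H)
r = 2401/40009 (r = (-49)²/40009 = 2401*(1/40009) = 2401/40009 ≈ 0.060012)
(-36886 - 45959)*(r + m(17)) = (-36886 - 45959)*(2401/40009 + √(17 - 5/17)) = -82845*(2401/40009 + √(17 - 5*1/17)) = -82845*(2401/40009 + √(17 - 5/17)) = -82845*(2401/40009 + √(284/17)) = -82845*(2401/40009 + 2*√1207/17) = -198910845/40009 - 165690*√1207/17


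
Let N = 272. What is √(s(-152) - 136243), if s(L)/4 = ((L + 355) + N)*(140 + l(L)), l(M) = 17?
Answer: √162057 ≈ 402.56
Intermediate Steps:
s(L) = 393756 + 628*L (s(L) = 4*(((L + 355) + 272)*(140 + 17)) = 4*(((355 + L) + 272)*157) = 4*((627 + L)*157) = 4*(98439 + 157*L) = 393756 + 628*L)
√(s(-152) - 136243) = √((393756 + 628*(-152)) - 136243) = √((393756 - 95456) - 136243) = √(298300 - 136243) = √162057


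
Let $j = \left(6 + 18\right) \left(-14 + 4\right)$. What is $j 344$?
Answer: $-82560$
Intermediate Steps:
$j = -240$ ($j = 24 \left(-10\right) = -240$)
$j 344 = \left(-240\right) 344 = -82560$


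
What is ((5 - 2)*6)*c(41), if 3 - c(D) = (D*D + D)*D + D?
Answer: -1271520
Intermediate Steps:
c(D) = 3 - D - D*(D + D²) (c(D) = 3 - ((D*D + D)*D + D) = 3 - ((D² + D)*D + D) = 3 - ((D + D²)*D + D) = 3 - (D*(D + D²) + D) = 3 - (D + D*(D + D²)) = 3 + (-D - D*(D + D²)) = 3 - D - D*(D + D²))
((5 - 2)*6)*c(41) = ((5 - 2)*6)*(3 - 1*41 - 1*41² - 1*41³) = (3*6)*(3 - 41 - 1*1681 - 1*68921) = 18*(3 - 41 - 1681 - 68921) = 18*(-70640) = -1271520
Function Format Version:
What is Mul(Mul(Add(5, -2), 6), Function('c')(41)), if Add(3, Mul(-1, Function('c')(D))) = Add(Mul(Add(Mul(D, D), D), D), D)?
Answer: -1271520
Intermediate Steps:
Function('c')(D) = Add(3, Mul(-1, D), Mul(-1, D, Add(D, Pow(D, 2)))) (Function('c')(D) = Add(3, Mul(-1, Add(Mul(Add(Mul(D, D), D), D), D))) = Add(3, Mul(-1, Add(Mul(Add(Pow(D, 2), D), D), D))) = Add(3, Mul(-1, Add(Mul(Add(D, Pow(D, 2)), D), D))) = Add(3, Mul(-1, Add(Mul(D, Add(D, Pow(D, 2))), D))) = Add(3, Mul(-1, Add(D, Mul(D, Add(D, Pow(D, 2)))))) = Add(3, Add(Mul(-1, D), Mul(-1, D, Add(D, Pow(D, 2))))) = Add(3, Mul(-1, D), Mul(-1, D, Add(D, Pow(D, 2)))))
Mul(Mul(Add(5, -2), 6), Function('c')(41)) = Mul(Mul(Add(5, -2), 6), Add(3, Mul(-1, 41), Mul(-1, Pow(41, 2)), Mul(-1, Pow(41, 3)))) = Mul(Mul(3, 6), Add(3, -41, Mul(-1, 1681), Mul(-1, 68921))) = Mul(18, Add(3, -41, -1681, -68921)) = Mul(18, -70640) = -1271520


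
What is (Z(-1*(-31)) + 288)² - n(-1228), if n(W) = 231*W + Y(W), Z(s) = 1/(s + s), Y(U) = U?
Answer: 1414012673/3844 ≈ 3.6785e+5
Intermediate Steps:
Z(s) = 1/(2*s)
n(W) = 232*W (n(W) = 231*W + W = 232*W)
(Z(-1*(-31)) + 288)² - n(-1228) = (1/(2*((-1*(-31)))) + 288)² - 232*(-1228) = ((½)/31 + 288)² - 1*(-284896) = ((½)*(1/31) + 288)² + 284896 = (1/62 + 288)² + 284896 = (17857/62)² + 284896 = 318872449/3844 + 284896 = 1414012673/3844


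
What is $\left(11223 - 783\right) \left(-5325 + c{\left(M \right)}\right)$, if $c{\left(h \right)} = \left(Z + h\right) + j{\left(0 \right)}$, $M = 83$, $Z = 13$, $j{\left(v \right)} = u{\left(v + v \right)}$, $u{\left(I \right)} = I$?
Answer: $-54590760$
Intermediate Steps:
$j{\left(v \right)} = 2 v$ ($j{\left(v \right)} = v + v = 2 v$)
$c{\left(h \right)} = 13 + h$ ($c{\left(h \right)} = \left(13 + h\right) + 2 \cdot 0 = \left(13 + h\right) + 0 = 13 + h$)
$\left(11223 - 783\right) \left(-5325 + c{\left(M \right)}\right) = \left(11223 - 783\right) \left(-5325 + \left(13 + 83\right)\right) = 10440 \left(-5325 + 96\right) = 10440 \left(-5229\right) = -54590760$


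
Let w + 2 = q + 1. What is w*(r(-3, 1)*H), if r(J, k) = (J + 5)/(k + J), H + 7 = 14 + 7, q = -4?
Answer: 70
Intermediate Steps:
H = 14 (H = -7 + (14 + 7) = -7 + 21 = 14)
w = -5 (w = -2 + (-4 + 1) = -2 - 3 = -5)
r(J, k) = (5 + J)/(J + k)
w*(r(-3, 1)*H) = -5*(5 - 3)/(-3 + 1)*14 = -5*2/(-2)*14 = -5*(-½*2)*14 = -(-5)*14 = -5*(-14) = 70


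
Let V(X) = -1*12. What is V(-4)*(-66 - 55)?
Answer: 1452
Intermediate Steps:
V(X) = -12
V(-4)*(-66 - 55) = -12*(-66 - 55) = -12*(-121) = 1452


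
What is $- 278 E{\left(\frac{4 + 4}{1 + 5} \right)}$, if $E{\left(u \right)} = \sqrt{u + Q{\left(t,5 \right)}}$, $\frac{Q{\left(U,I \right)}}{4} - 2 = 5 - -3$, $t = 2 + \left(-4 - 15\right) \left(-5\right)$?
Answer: $- \frac{556 \sqrt{93}}{3} \approx -1787.3$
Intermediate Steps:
$t = 97$ ($t = 2 + \left(-4 - 15\right) \left(-5\right) = 2 - -95 = 2 + 95 = 97$)
$Q{\left(U,I \right)} = 40$ ($Q{\left(U,I \right)} = 8 + 4 \left(5 - -3\right) = 8 + 4 \left(5 + 3\right) = 8 + 4 \cdot 8 = 8 + 32 = 40$)
$E{\left(u \right)} = \sqrt{40 + u}$ ($E{\left(u \right)} = \sqrt{u + 40} = \sqrt{40 + u}$)
$- 278 E{\left(\frac{4 + 4}{1 + 5} \right)} = - 278 \sqrt{40 + \frac{4 + 4}{1 + 5}} = - 278 \sqrt{40 + \frac{8}{6}} = - 278 \sqrt{40 + 8 \cdot \frac{1}{6}} = - 278 \sqrt{40 + \frac{4}{3}} = - 278 \sqrt{\frac{124}{3}} = - 278 \frac{2 \sqrt{93}}{3} = - \frac{556 \sqrt{93}}{3}$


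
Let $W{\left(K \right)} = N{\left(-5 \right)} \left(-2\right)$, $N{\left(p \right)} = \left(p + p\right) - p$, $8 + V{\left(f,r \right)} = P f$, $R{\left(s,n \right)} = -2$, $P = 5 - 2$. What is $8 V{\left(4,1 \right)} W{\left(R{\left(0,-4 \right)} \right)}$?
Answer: $320$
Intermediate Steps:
$P = 3$
$V{\left(f,r \right)} = -8 + 3 f$
$N{\left(p \right)} = p$ ($N{\left(p \right)} = 2 p - p = p$)
$W{\left(K \right)} = 10$ ($W{\left(K \right)} = \left(-5\right) \left(-2\right) = 10$)
$8 V{\left(4,1 \right)} W{\left(R{\left(0,-4 \right)} \right)} = 8 \left(-8 + 3 \cdot 4\right) 10 = 8 \left(-8 + 12\right) 10 = 8 \cdot 4 \cdot 10 = 32 \cdot 10 = 320$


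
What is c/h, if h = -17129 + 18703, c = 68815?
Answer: 68815/1574 ≈ 43.720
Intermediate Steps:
h = 1574
c/h = 68815/1574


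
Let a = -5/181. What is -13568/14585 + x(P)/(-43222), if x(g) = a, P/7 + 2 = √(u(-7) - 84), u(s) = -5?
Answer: -106144860451/114101109470 ≈ -0.93027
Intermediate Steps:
a = -5/181 (a = -5*1/181 = -5/181 ≈ -0.027624)
P = -14 + 7*I*√89 (P = -14 + 7*√(-5 - 84) = -14 + 7*√(-89) = -14 + 7*(I*√89) = -14 + 7*I*√89 ≈ -14.0 + 66.038*I)
x(g) = -5/181
-13568/14585 + x(P)/(-43222) = -13568/14585 - 5/181/(-43222) = -13568*1/14585 - 5/181*(-1/43222) = -13568/14585 + 5/7823182 = -106144860451/114101109470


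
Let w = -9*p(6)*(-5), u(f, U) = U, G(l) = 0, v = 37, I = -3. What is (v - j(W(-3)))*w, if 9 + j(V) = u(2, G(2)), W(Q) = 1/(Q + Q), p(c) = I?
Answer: -6210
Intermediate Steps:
p(c) = -3
W(Q) = 1/(2*Q)
j(V) = -9 (j(V) = -9 + 0 = -9)
w = -135 (w = -9*(-3)*(-5) = 27*(-5) = -135)
(v - j(W(-3)))*w = (37 - 1*(-9))*(-135) = (37 + 9)*(-135) = 46*(-135) = -6210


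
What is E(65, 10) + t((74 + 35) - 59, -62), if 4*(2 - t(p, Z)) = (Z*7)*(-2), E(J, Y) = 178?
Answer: -37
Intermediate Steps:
t(p, Z) = 2 + 7*Z/2 (t(p, Z) = 2 - Z*7*(-2)/4 = 2 - 7*Z*(-2)/4 = 2 - (-7)*Z/2 = 2 + 7*Z/2)
E(65, 10) + t((74 + 35) - 59, -62) = 178 + (2 + (7/2)*(-62)) = 178 + (2 - 217) = 178 - 215 = -37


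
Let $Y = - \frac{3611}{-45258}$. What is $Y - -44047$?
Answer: $\frac{1993482737}{45258} \approx 44047.0$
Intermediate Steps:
$Y = \frac{3611}{45258}$ ($Y = \left(-3611\right) \left(- \frac{1}{45258}\right) = \frac{3611}{45258} \approx 0.079787$)
$Y - -44047 = \frac{3611}{45258} - -44047 = \frac{3611}{45258} + 44047 = \frac{1993482737}{45258}$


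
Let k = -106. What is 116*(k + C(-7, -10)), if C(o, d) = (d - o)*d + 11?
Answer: -7540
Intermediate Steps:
C(o, d) = 11 + d*(d - o) (C(o, d) = d*(d - o) + 11 = 11 + d*(d - o))
116*(k + C(-7, -10)) = 116*(-106 + (11 + (-10)² - 1*(-10)*(-7))) = 116*(-106 + (11 + 100 - 70)) = 116*(-106 + 41) = 116*(-65) = -7540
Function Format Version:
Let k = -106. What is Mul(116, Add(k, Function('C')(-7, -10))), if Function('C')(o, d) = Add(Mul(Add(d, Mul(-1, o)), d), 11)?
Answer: -7540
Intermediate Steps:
Function('C')(o, d) = Add(11, Mul(d, Add(d, Mul(-1, o)))) (Function('C')(o, d) = Add(Mul(d, Add(d, Mul(-1, o))), 11) = Add(11, Mul(d, Add(d, Mul(-1, o)))))
Mul(116, Add(k, Function('C')(-7, -10))) = Mul(116, Add(-106, Add(11, Pow(-10, 2), Mul(-1, -10, -7)))) = Mul(116, Add(-106, Add(11, 100, -70))) = Mul(116, Add(-106, 41)) = Mul(116, -65) = -7540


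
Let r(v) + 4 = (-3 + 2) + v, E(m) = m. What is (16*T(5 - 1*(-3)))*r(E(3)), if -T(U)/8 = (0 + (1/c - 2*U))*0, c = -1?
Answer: 0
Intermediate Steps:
r(v) = -5 + v (r(v) = -4 + ((-3 + 2) + v) = -4 + (-1 + v) = -5 + v)
T(U) = 0 (T(U) = -8*(0 + (1/(-1) - 2*U))*0 = -8*(0 + (-1 - 2*U))*0 = -8*(-1 - 2*U)*0 = -8*0 = 0)
(16*T(5 - 1*(-3)))*r(E(3)) = (16*0)*(-5 + 3) = 0*(-2) = 0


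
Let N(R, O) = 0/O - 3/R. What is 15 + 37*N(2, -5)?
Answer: -81/2 ≈ -40.500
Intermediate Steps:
N(R, O) = -3/R (N(R, O) = 0 - 3/R = -3/R)
15 + 37*N(2, -5) = 15 + 37*(-3/2) = 15 - 111/2 = -81/2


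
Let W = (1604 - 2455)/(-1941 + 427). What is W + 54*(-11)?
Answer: -898465/1514 ≈ -593.44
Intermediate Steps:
W = 851/1514 (W = -851/(-1514) = -851*(-1/1514) = 851/1514 ≈ 0.56209)
W + 54*(-11) = 851/1514 + 54*(-11) = 851/1514 - 594 = -898465/1514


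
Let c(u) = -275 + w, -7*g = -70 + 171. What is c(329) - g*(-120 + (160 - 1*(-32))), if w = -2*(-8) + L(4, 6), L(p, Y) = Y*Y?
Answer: 5711/7 ≈ 815.86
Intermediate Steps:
g = -101/7 (g = -(-70 + 171)/7 = -⅐*101 = -101/7 ≈ -14.429)
L(p, Y) = Y²
w = 52 (w = -2*(-8) + 6² = 16 + 36 = 52)
c(u) = -223 (c(u) = -275 + 52 = -223)
c(329) - g*(-120 + (160 - 1*(-32))) = -223 - (-101)*(-120 + (160 - 1*(-32)))/7 = -223 - (-101)*(-120 + (160 + 32))/7 = -223 - (-101)*(-120 + 192)/7 = -223 - (-101)*72/7 = -223 - 1*(-7272/7) = -223 + 7272/7 = 5711/7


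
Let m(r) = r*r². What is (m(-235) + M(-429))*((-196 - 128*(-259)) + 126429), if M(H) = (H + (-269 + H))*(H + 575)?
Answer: -2094704133545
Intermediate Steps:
M(H) = (-269 + 2*H)*(575 + H)
m(r) = r³
(m(-235) + M(-429))*((-196 - 128*(-259)) + 126429) = ((-235)³ + (-154675 + 2*(-429)² + 881*(-429)))*((-196 - 128*(-259)) + 126429) = (-12977875 + (-154675 + 2*184041 - 377949))*((-196 + 33152) + 126429) = (-12977875 + (-154675 + 368082 - 377949))*(32956 + 126429) = (-12977875 - 164542)*159385 = -13142417*159385 = -2094704133545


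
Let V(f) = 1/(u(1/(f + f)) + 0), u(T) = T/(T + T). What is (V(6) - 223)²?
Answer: 48841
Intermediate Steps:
u(T) = ½ (u(T) = T/((2*T)) = (1/(2*T))*T = ½)
V(f) = 2 (V(f) = 1/(½ + 0) = 1/(½) = 2)
(V(6) - 223)² = (2 - 223)² = (-221)² = 48841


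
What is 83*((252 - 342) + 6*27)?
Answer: 5976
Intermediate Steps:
83*((252 - 342) + 6*27) = 83*(-90 + 162) = 83*72 = 5976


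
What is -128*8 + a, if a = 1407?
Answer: 383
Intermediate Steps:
-128*8 + a = -128*8 + 1407 = -1024 + 1407 = 383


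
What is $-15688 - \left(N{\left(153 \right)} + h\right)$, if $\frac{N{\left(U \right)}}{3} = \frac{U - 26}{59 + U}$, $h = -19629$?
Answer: $\frac{835111}{212} \approx 3939.2$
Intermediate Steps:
$N{\left(U \right)} = \frac{3 \left(-26 + U\right)}{59 + U}$ ($N{\left(U \right)} = 3 \frac{U - 26}{59 + U} = 3 \frac{-26 + U}{59 + U} = \frac{3 \left(-26 + U\right)}{59 + U}$)
$-15688 - \left(N{\left(153 \right)} + h\right) = -15688 - \left(\frac{3 \left(-26 + 153\right)}{59 + 153} - 19629\right) = -15688 - \left(3 \cdot \frac{1}{212} \cdot 127 - 19629\right) = -15688 - \left(\frac{381}{212} - 19629\right) = -15688 - - \frac{4160967}{212} = -15688 + \frac{4160967}{212} = \frac{835111}{212}$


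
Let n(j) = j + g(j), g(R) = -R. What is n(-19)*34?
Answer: 0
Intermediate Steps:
n(j) = 0 (n(j) = j - j = 0)
n(-19)*34 = 0*34 = 0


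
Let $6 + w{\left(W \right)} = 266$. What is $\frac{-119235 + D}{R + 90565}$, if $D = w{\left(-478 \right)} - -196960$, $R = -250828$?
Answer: $- \frac{8665}{17807} \approx -0.48661$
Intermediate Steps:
$w{\left(W \right)} = 260$ ($w{\left(W \right)} = -6 + 266 = 260$)
$D = 197220$ ($D = 260 - -196960 = 260 + 196960 = 197220$)
$\frac{-119235 + D}{R + 90565} = \frac{-119235 + 197220}{-250828 + 90565} = \frac{77985}{-160263} = 77985 \left(- \frac{1}{160263}\right) = - \frac{8665}{17807}$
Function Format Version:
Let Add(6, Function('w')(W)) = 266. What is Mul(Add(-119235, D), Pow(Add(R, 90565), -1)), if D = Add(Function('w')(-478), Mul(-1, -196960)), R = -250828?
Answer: Rational(-8665, 17807) ≈ -0.48661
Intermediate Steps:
Function('w')(W) = 260 (Function('w')(W) = Add(-6, 266) = 260)
D = 197220 (D = Add(260, Mul(-1, -196960)) = Add(260, 196960) = 197220)
Mul(Add(-119235, D), Pow(Add(R, 90565), -1)) = Mul(Add(-119235, 197220), Pow(Add(-250828, 90565), -1)) = Mul(77985, Pow(-160263, -1)) = Mul(77985, Rational(-1, 160263)) = Rational(-8665, 17807)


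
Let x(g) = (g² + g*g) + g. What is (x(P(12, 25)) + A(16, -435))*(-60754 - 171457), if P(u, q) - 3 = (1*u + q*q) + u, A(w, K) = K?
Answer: -197478039675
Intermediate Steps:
P(u, q) = 3 + q² + 2*u (P(u, q) = 3 + ((1*u + q*q) + u) = 3 + ((u + q²) + u) = 3 + (q² + 2*u) = 3 + q² + 2*u)
x(g) = g + 2*g² (x(g) = (g² + g²) + g = 2*g² + g = g + 2*g²)
(x(P(12, 25)) + A(16, -435))*(-60754 - 171457) = ((3 + 25² + 2*12)*(1 + 2*(3 + 25² + 2*12)) - 435)*(-60754 - 171457) = ((3 + 625 + 24)*(1 + 2*(3 + 625 + 24)) - 435)*(-232211) = (652*(1 + 2*652) - 435)*(-232211) = (652*(1 + 1304) - 435)*(-232211) = (652*1305 - 435)*(-232211) = (850860 - 435)*(-232211) = 850425*(-232211) = -197478039675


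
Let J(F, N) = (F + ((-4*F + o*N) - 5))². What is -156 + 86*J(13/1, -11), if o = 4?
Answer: 665828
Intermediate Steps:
J(F, N) = (-5 - 3*F + 4*N)² (J(F, N) = (F + ((-4*F + 4*N) - 5))² = (F + (-5 - 4*F + 4*N))² = (-5 - 3*F + 4*N)²)
-156 + 86*J(13/1, -11) = -156 + 86*(5 - 4*(-11) + 3*(13/1))² = -156 + 86*(5 + 44 + 3*(13*1))² = -156 + 86*(5 + 44 + 3*13)² = -156 + 86*(5 + 44 + 39)² = -156 + 86*88² = -156 + 86*7744 = -156 + 665984 = 665828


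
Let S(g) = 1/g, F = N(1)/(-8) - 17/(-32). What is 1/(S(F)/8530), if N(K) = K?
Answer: 55445/16 ≈ 3465.3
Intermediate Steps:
F = 13/32 (F = 1/(-8) - 17/(-32) = 1*(-⅛) - 17*(-1/32) = -⅛ + 17/32 = 13/32 ≈ 0.40625)
1/(S(F)/8530) = 1/(1/((13/32)*8530)) = 1/((32/13)*(1/8530)) = 1/(16/55445) = 55445/16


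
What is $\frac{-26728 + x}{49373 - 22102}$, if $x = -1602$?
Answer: $- \frac{28330}{27271} \approx -1.0388$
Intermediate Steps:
$\frac{-26728 + x}{49373 - 22102} = \frac{-26728 - 1602}{49373 - 22102} = - \frac{28330}{27271}$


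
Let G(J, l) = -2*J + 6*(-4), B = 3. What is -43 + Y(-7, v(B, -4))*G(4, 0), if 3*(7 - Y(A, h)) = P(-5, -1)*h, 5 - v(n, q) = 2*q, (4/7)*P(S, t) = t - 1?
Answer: -2257/3 ≈ -752.33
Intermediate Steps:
P(S, t) = -7/4 + 7*t/4 (P(S, t) = 7*(t - 1)/4 = 7*(-1 + t)/4 = -7/4 + 7*t/4)
v(n, q) = 5 - 2*q
Y(A, h) = 7 + 7*h/6 (Y(A, h) = 7 - (-7/4 + (7/4)*(-1))*h/3 = 7 - (-7/4 - 7/4)*h/3 = 7 - (-7)*h/6 = 7 + 7*h/6)
G(J, l) = -24 - 2*J (G(J, l) = -2*J - 24 = -24 - 2*J)
-43 + Y(-7, v(B, -4))*G(4, 0) = -43 + (7 + 7*(5 - 2*(-4))/6)*(-24 - 2*4) = -43 + (7 + 7*(5 + 8)/6)*(-24 - 8) = -43 + (7 + (7/6)*13)*(-32) = -43 + (7 + 91/6)*(-32) = -43 + (133/6)*(-32) = -43 - 2128/3 = -2257/3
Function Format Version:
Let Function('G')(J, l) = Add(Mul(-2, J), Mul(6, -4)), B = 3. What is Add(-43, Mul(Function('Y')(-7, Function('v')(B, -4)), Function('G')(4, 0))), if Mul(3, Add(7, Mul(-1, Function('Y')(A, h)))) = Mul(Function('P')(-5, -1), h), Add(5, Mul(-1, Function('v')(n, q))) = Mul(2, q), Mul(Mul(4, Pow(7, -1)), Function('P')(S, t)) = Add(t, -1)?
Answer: Rational(-2257, 3) ≈ -752.33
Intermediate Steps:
Function('P')(S, t) = Add(Rational(-7, 4), Mul(Rational(7, 4), t)) (Function('P')(S, t) = Mul(Rational(7, 4), Add(t, -1)) = Mul(Rational(7, 4), Add(-1, t)) = Add(Rational(-7, 4), Mul(Rational(7, 4), t)))
Function('v')(n, q) = Add(5, Mul(-2, q)) (Function('v')(n, q) = Add(5, Mul(-1, Mul(2, q))) = Add(5, Mul(-2, q)))
Function('Y')(A, h) = Add(7, Mul(Rational(7, 6), h)) (Function('Y')(A, h) = Add(7, Mul(Rational(-1, 3), Mul(Add(Rational(-7, 4), Mul(Rational(7, 4), -1)), h))) = Add(7, Mul(Rational(-1, 3), Mul(Add(Rational(-7, 4), Rational(-7, 4)), h))) = Add(7, Mul(Rational(-1, 3), Mul(Rational(-7, 2), h))) = Add(7, Mul(Rational(7, 6), h)))
Function('G')(J, l) = Add(-24, Mul(-2, J)) (Function('G')(J, l) = Add(Mul(-2, J), -24) = Add(-24, Mul(-2, J)))
Add(-43, Mul(Function('Y')(-7, Function('v')(B, -4)), Function('G')(4, 0))) = Add(-43, Mul(Add(7, Mul(Rational(7, 6), Add(5, Mul(-2, -4)))), Add(-24, Mul(-2, 4)))) = Add(-43, Mul(Add(7, Mul(Rational(7, 6), Add(5, 8))), Add(-24, -8))) = Add(-43, Mul(Add(7, Mul(Rational(7, 6), 13)), -32)) = Add(-43, Mul(Add(7, Rational(91, 6)), -32)) = Add(-43, Mul(Rational(133, 6), -32)) = Add(-43, Rational(-2128, 3)) = Rational(-2257, 3)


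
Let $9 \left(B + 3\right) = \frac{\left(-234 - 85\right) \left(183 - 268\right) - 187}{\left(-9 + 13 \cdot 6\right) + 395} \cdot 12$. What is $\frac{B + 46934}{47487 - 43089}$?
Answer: $\frac{1363243}{127542} \approx 10.689$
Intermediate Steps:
$B = \frac{2157}{29}$ ($B = -3 + \frac{\frac{\left(-234 - 85\right) \left(183 - 268\right) - 187}{\left(-9 + 13 \cdot 6\right) + 395} \cdot 12}{9} = -3 + \frac{\frac{\left(-319\right) \left(-85\right) - 187}{\left(-9 + 78\right) + 395} \cdot 12}{9} = -3 + \frac{\frac{27115 - 187}{69 + 395} \cdot 12}{9} = -3 + \frac{\frac{26928}{464} \cdot 12}{9} = -3 + \frac{26928 \cdot \frac{1}{464} \cdot 12}{9} = -3 + \frac{\frac{1683}{29} \cdot 12}{9} = -3 + \frac{1}{9} \cdot \frac{20196}{29} = -3 + \frac{2244}{29} = \frac{2157}{29} \approx 74.379$)
$\frac{B + 46934}{47487 - 43089} = \frac{\frac{2157}{29} + 46934}{47487 - 43089} = \frac{1363243}{29 \cdot 4398} = \frac{1363243}{29} \cdot \frac{1}{4398} = \frac{1363243}{127542}$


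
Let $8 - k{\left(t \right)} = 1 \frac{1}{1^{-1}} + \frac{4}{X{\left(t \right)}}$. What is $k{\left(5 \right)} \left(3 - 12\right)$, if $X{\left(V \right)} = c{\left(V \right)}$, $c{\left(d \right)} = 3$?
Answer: $-51$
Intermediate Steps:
$X{\left(V \right)} = 3$
$k{\left(t \right)} = \frac{17}{3}$ ($k{\left(t \right)} = 8 - \left(1 \frac{1}{1^{-1}} + \frac{4}{3}\right) = 8 - \left(1 \cdot 1^{-1} + 4 \cdot \frac{1}{3}\right) = 8 - \left(1 \cdot 1 + \frac{4}{3}\right) = 8 - \left(1 + \frac{4}{3}\right) = 8 - \frac{7}{3} = \frac{17}{3}$)
$k{\left(5 \right)} \left(3 - 12\right) = \frac{17 \left(3 - 12\right)}{3} = \frac{17}{3} \left(-9\right) = -51$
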